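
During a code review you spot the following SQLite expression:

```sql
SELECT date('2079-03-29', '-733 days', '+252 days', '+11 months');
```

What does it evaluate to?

2078-11-03

Applying '-733 days' to 2079-03-29: counting 733 days back gives 2077-03-26.
Applying '+252 days' to 2077-03-26: counting 252 days forward gives 2077-12-03.
Adding +11 months to 2077-12-03 gives 2078-11-03.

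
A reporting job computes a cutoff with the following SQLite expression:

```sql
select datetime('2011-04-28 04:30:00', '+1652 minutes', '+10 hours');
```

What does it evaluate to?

1652 minutes = 27h 32m; +1652 minutes from 2011-04-28 04:30:00 is 2011-04-29 08:02:00 (crosses midnight).
+10 hours from 2011-04-29 08:02:00 is 2011-04-29 18:02:00.

2011-04-29 18:02:00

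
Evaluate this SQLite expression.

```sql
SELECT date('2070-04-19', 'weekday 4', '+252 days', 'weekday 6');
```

`weekday 4` advances to the next Thursday; 2070-04-19 is a Saturday, so it moves forward to 2070-04-24.
Applying '+252 days' to 2070-04-24: counting 252 days forward gives 2071-01-01.
`weekday 6` advances to the next Saturday; 2071-01-01 is a Thursday, so it moves forward to 2071-01-03.

2071-01-03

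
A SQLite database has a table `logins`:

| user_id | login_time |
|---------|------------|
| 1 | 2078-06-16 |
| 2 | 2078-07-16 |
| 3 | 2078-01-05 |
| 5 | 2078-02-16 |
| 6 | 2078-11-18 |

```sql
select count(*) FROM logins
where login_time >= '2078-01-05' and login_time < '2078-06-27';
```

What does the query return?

3

Rows in [2078-01-05, 2078-06-27): 2078-06-16, 2078-01-05, 2078-02-16 → 3 rows.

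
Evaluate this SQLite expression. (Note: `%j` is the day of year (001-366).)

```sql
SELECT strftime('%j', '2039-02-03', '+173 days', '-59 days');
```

148

First apply '+173 days', '-59 days': 2039-02-03 → 2039-05-28.
Day-of-year for 2039-05-28: days since 2039-01-01 inclusive = 148, zero-padded to 148.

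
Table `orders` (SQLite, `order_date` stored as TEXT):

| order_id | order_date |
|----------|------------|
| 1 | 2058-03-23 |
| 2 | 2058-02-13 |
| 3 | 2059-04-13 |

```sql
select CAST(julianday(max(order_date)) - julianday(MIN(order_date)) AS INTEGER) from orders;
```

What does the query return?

MIN = 2058-02-13, MAX = 2059-04-13.
15 days remain in February 2058 after the 13th (28 − 13).
Full months from March 2058 through March 2059 contribute their day counts.
Then 13 days into April 2059.
Total: 15 + 31 + 30 + 31 + 30 + 31 + 31 + 30 + 31 + 30 + 31 + 31 + 28 + 31 + 13 = 424.

424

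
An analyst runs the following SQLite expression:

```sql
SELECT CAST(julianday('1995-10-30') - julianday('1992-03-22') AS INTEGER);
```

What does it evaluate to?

9 days remain in March 1992 after the 22nd (31 − 22).
Full months from April 1992 through September 1995 contribute their day counts.
Then 30 days into October 1995.
Total: 9 + 30 + 31 + 30 + 31 + 31 + 30 + 31 + 30 + 31 + 31 + 28 + 31 + 30 + 31 + 30 + 31 + 31 + 30 + 31 + 30 + 31 + 31 + 28 + 31 + 30 + 31 + 30 + 31 + 31 + 30 + 31 + 30 + 31 + 31 + 28 + 31 + 30 + 31 + 30 + 31 + 31 + 30 + 30 = 1317.

1317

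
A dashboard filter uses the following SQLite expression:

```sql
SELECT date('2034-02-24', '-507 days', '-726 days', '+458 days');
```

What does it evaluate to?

Applying '-507 days' to 2034-02-24: counting 507 days back gives 2032-10-05.
Applying '-726 days' to 2032-10-05: counting 726 days back gives 2030-10-10.
Applying '+458 days' to 2030-10-10: counting 458 days forward gives 2032-01-11.

2032-01-11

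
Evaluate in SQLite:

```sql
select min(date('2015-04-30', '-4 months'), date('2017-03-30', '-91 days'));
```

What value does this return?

date('2015-04-30', '-4 months') → 2014-12-30.
date('2017-03-30', '-91 days') → 2016-12-29.
Earlier of the two is 2014-12-30.

2014-12-30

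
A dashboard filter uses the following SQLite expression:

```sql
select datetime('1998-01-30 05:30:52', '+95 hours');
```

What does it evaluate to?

+95 hours from 1998-01-30 05:30:52 is 1998-02-03 04:30:52 (crosses midnight).

1998-02-03 04:30:52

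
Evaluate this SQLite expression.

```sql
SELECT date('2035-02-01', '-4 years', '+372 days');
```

Adding -4 years to 2035-02-01 gives 2031-02-01.
Applying '+372 days' to 2031-02-01: counting 372 days forward gives 2032-02-08.

2032-02-08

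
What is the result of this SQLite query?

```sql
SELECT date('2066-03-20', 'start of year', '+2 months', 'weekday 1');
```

2066-03-01

`start of year` rewinds 2066-03-20 to 2066-01-01.
Adding +2 months to 2066-01-01 gives 2066-03-01.
`weekday 1` advances to the next Monday; 2066-03-01 is already a Monday, so it stays at 2066-03-01.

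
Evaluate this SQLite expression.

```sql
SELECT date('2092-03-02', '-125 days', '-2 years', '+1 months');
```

Applying '-125 days' to 2092-03-02: counting 125 days back gives 2091-10-29.
Adding -2 years to 2091-10-29 gives 2089-10-29.
Adding +1 month to 2089-10-29 gives 2089-11-29.

2089-11-29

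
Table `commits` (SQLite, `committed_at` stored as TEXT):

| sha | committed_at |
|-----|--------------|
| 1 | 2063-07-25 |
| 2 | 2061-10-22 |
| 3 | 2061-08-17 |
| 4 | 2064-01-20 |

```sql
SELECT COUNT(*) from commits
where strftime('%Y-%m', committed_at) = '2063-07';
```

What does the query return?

Rows with year-month 2063-07: 2063-07-25 → 1.

1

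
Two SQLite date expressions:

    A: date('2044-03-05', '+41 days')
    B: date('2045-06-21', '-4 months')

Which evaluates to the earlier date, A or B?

A = 2044-04-15.
B = 2045-02-21.
A is earlier.

A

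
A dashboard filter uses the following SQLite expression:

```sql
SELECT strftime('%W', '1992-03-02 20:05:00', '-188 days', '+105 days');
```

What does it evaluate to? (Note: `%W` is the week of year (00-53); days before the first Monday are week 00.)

49

First apply '-188 days', '+105 days': 1992-03-02 20:05:00 → 1991-12-10 20:05:00.
1991-12-10 is a Tuesday. SQLite's %W counts Mondays since the year started; the result is 49.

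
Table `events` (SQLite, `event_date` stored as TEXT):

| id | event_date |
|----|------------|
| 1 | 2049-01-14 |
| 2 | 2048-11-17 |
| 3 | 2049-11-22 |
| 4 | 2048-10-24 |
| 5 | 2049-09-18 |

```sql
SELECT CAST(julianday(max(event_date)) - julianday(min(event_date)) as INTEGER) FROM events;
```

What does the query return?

MIN = 2048-10-24, MAX = 2049-11-22.
7 days remain in October 2048 after the 24th (31 − 24).
Full months from November 2048 through October 2049 contribute their day counts.
Then 22 days into November 2049.
Total: 7 + 30 + 31 + 31 + 28 + 31 + 30 + 31 + 30 + 31 + 31 + 30 + 31 + 22 = 394.

394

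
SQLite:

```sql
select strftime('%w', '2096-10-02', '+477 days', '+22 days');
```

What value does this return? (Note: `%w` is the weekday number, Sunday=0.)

First apply '+477 days', '+22 days': 2096-10-02 → 2098-02-13.
2098-02-13 is a Thursday; with Sunday=0 that is 4.

4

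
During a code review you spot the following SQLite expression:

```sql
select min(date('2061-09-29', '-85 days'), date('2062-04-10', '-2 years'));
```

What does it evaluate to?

2060-04-10

date('2061-09-29', '-85 days') → 2061-07-06.
date('2062-04-10', '-2 years') → 2060-04-10.
Earlier of the two is 2060-04-10.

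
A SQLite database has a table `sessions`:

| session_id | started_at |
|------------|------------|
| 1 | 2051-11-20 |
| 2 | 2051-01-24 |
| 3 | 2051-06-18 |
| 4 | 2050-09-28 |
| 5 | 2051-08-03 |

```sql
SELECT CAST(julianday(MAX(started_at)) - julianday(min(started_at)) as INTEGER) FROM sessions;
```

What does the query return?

418

MIN = 2050-09-28, MAX = 2051-11-20.
2 days remain in September 2050 after the 28th (30 − 28).
Full months from October 2050 through October 2051 contribute their day counts.
Then 20 days into November 2051.
Total: 2 + 31 + 30 + 31 + 31 + 28 + 31 + 30 + 31 + 30 + 31 + 31 + 30 + 31 + 20 = 418.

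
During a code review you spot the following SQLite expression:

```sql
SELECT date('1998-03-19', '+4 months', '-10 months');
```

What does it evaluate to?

1997-09-19

Adding +4 months to 1998-03-19 gives 1998-07-19.
Adding -10 months to 1998-07-19 gives 1997-09-19.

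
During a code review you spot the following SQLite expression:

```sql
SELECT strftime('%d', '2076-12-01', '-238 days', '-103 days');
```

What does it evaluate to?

26

First apply '-238 days', '-103 days': 2076-12-01 → 2075-12-26.
`%d` extracts the 2-digit day of month: 26.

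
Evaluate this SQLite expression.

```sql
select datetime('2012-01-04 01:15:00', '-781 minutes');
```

781 minutes = 13h 1m; -781 minutes from 2012-01-04 01:15:00 is 2012-01-03 12:14:00 (crosses midnight).

2012-01-03 12:14:00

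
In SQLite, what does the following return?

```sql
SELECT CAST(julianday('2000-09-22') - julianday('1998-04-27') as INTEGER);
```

879

3 days remain in April 1998 after the 27th (30 − 27).
Full months from May 1998 through August 2000 contribute their day counts.
Then 22 days into September 2000.
Total: 3 + 31 + 30 + 31 + 31 + 30 + 31 + 30 + 31 + 31 + 28 + 31 + 30 + 31 + 30 + 31 + 31 + 30 + 31 + 30 + 31 + 31 + 29 + 31 + 30 + 31 + 30 + 31 + 31 + 22 = 879.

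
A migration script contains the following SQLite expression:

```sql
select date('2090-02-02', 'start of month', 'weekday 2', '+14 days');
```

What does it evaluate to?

`start of month` rewinds 2090-02-02 to 2090-02-01.
`weekday 2` advances to the next Tuesday; 2090-02-01 is a Wednesday, so it moves forward to 2090-02-07.
Advancing 14 more days within February lands on 2090-02-21.

2090-02-21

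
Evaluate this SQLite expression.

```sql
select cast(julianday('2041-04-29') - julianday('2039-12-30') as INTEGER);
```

486

1 day remains in December 2039 after the 30th (31 − 30).
Full months from January 2040 through March 2041 contribute their day counts.
Then 29 days into April 2041.
Total: 1 + 31 + 29 + 31 + 30 + 31 + 30 + 31 + 31 + 30 + 31 + 30 + 31 + 31 + 28 + 31 + 29 = 486.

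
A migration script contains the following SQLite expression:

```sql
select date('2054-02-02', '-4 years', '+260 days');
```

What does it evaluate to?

2050-10-20

Adding -4 years to 2054-02-02 gives 2050-02-02.
Applying '+260 days' to 2050-02-02: counting 260 days forward gives 2050-10-20.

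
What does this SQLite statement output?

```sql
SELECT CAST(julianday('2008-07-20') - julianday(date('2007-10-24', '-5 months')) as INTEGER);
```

Adding -5 months to 2007-10-24 gives 2007-05-24.
7 days remain in May 2007 after the 24th (31 − 24).
Full months from June 2007 through June 2008 contribute their day counts.
Then 20 days into July 2008.
Total: 7 + 30 + 31 + 31 + 30 + 31 + 30 + 31 + 31 + 29 + 31 + 30 + 31 + 30 + 20 = 423.

423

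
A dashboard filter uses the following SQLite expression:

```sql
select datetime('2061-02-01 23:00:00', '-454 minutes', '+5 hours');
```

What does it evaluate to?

454 minutes = 7h 34m; -454 minutes from 2061-02-01 23:00:00 is 2061-02-01 15:26:00.
+5 hours from 2061-02-01 15:26:00 is 2061-02-01 20:26:00.

2061-02-01 20:26:00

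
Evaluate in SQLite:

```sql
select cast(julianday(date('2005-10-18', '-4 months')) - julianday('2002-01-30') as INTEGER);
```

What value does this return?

1235

Adding -4 months to 2005-10-18 gives 2005-06-18.
1 day remains in January 2002 after the 30th (31 − 30).
Full months from February 2002 through May 2005 contribute their day counts.
Then 18 days into June 2005.
Total: 1 + 28 + 31 + 30 + 31 + 30 + 31 + 31 + 30 + 31 + 30 + 31 + 31 + 28 + 31 + 30 + 31 + 30 + 31 + 31 + 30 + 31 + 30 + 31 + 31 + 29 + 31 + 30 + 31 + 30 + 31 + 31 + 30 + 31 + 30 + 31 + 31 + 28 + 31 + 30 + 31 + 18 = 1235.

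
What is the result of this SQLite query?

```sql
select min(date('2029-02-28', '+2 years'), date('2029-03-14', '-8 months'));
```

date('2029-02-28', '+2 years') → 2031-02-28.
date('2029-03-14', '-8 months') → 2028-07-14.
Earlier of the two is 2028-07-14.

2028-07-14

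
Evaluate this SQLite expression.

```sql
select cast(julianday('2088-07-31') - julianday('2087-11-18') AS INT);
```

256

12 days remain in November 2087 after the 18th (30 − 18).
Full months from December 2087 through June 2088 contribute their day counts.
Then 31 days into July 2088.
Total: 12 + 31 + 31 + 29 + 31 + 30 + 31 + 30 + 31 = 256.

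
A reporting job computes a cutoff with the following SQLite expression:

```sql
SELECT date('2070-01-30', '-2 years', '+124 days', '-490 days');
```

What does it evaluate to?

2067-01-29

Adding -2 years to 2070-01-30 gives 2068-01-30.
Applying '+124 days' to 2068-01-30: counting 124 days forward gives 2068-06-02.
Applying '-490 days' to 2068-06-02: counting 490 days back gives 2067-01-29.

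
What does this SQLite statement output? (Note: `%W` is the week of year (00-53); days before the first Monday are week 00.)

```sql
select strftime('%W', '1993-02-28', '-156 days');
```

38

First apply '-156 days': 1993-02-28 → 1992-09-25.
1992-09-25 is a Friday. SQLite's %W counts Mondays since the year started; the result is 38.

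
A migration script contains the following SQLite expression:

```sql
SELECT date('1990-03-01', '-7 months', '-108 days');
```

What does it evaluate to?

1989-04-15

Adding -7 months to 1990-03-01 gives 1989-08-01.
Applying '-108 days' to 1989-08-01: counting 108 days back gives 1989-04-15.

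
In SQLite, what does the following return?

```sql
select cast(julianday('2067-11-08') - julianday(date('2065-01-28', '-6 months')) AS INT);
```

1198

Adding -6 months to 2065-01-28 gives 2064-07-28.
3 days remain in July 2064 after the 28th (31 − 28).
Full months from August 2064 through October 2067 contribute their day counts.
Then 8 days into November 2067.
Total: 3 + 31 + 30 + 31 + 30 + 31 + 31 + 28 + 31 + 30 + 31 + 30 + 31 + 31 + 30 + 31 + 30 + 31 + 31 + 28 + 31 + 30 + 31 + 30 + 31 + 31 + 30 + 31 + 30 + 31 + 31 + 28 + 31 + 30 + 31 + 30 + 31 + 31 + 30 + 31 + 8 = 1198.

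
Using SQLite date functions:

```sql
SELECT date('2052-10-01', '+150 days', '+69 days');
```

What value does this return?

2053-05-08

Applying '+150 days' to 2052-10-01: counting 150 days forward gives 2053-02-28.
Applying '+69 days' to 2053-02-28: counting 69 days forward gives 2053-05-08.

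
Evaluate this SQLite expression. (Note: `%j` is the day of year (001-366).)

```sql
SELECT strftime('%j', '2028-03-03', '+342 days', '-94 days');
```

311

First apply '+342 days', '-94 days': 2028-03-03 → 2028-11-06.
Day-of-year for 2028-11-06: days since 2028-01-01 inclusive = 311, zero-padded to 311.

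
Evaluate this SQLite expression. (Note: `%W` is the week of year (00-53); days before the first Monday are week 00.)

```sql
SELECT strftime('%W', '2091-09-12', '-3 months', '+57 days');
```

32

First apply '-3 months', '+57 days': 2091-09-12 → 2091-08-08.
2091-08-08 is a Wednesday. SQLite's %W counts Mondays since the year started; the result is 32.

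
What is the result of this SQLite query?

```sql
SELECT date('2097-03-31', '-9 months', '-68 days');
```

2096-04-24

Adding -9 months to 2097-03-31 targets 2096-06-31. June 2096 has only 30 days, so SQLite normalizes the 1-day overflow forward to 2096-07-01.
Applying '-68 days' to 2096-07-01: counting 68 days back gives 2096-04-24.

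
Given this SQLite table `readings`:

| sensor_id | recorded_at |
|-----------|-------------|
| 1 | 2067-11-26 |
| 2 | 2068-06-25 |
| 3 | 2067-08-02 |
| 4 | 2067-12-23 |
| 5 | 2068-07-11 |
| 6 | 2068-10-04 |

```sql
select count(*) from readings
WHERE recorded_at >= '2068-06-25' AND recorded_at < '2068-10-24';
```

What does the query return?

3

Rows in [2068-06-25, 2068-10-24): 2068-06-25, 2068-07-11, 2068-10-04 → 3 rows.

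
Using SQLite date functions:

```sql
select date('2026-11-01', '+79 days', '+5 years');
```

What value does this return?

2032-01-19

Applying '+79 days' to 2026-11-01: counting 79 days forward gives 2027-01-19.
Adding +5 years to 2027-01-19 gives 2032-01-19.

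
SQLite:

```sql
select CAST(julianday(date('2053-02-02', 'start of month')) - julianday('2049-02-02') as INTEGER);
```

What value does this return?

1460

`start of month` rewinds 2053-02-02 to 2053-02-01.
26 days remain in February 2049 after the 2nd (28 − 2).
Full months from March 2049 through January 2053 contribute their day counts.
Then 1 day into February 2053.
Total: 26 + 31 + 30 + 31 + 30 + 31 + 31 + 30 + 31 + 30 + 31 + 31 + 28 + 31 + 30 + 31 + 30 + 31 + 31 + 30 + 31 + 30 + 31 + 31 + 28 + 31 + 30 + 31 + 30 + 31 + 31 + 30 + 31 + 30 + 31 + 31 + 29 + 31 + 30 + 31 + 30 + 31 + 31 + 30 + 31 + 30 + 31 + 31 + 1 = 1460.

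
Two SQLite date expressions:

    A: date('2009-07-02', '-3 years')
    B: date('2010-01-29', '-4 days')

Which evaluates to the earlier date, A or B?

A

A = 2006-07-02.
B = 2010-01-25.
A is earlier.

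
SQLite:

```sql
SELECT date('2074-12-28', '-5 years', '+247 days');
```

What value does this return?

2070-09-01

Adding -5 years to 2074-12-28 gives 2069-12-28.
Applying '+247 days' to 2069-12-28: counting 247 days forward gives 2070-09-01.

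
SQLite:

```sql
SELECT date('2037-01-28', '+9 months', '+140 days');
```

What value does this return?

Adding +9 months to 2037-01-28 gives 2037-10-28.
Applying '+140 days' to 2037-10-28: counting 140 days forward gives 2038-03-17.

2038-03-17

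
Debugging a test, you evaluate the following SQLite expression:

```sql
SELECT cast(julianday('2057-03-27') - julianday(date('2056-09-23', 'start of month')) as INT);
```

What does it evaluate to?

`start of month` rewinds 2056-09-23 to 2056-09-01.
29 days remain in September 2056 after the 1st (30 − 1).
October 2056: 31 days.
November 2056: 30 days.
December 2056: 31 days.
January 2057: 31 days.
February 2057: 28 days.
Then 27 days into March 2057.
Total: 29 + 31 + 30 + 31 + 31 + 28 + 27 = 207.

207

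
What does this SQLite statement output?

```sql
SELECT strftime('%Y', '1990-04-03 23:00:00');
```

1990

`%Y` extracts the 4-digit year: 1990.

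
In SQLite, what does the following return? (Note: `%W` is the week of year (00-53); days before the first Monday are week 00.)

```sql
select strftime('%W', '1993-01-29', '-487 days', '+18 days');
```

First apply '-487 days', '+18 days': 1993-01-29 → 1991-10-18.
1991-10-18 is a Friday. SQLite's %W counts Mondays since the year started; the result is 41.

41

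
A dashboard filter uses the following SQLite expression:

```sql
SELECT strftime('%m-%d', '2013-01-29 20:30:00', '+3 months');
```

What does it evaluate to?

First apply '+3 months': 2013-01-29 20:30:00 → 2013-04-29 20:30:00.
`%m-%d` extracts the month-day: 04-29.

04-29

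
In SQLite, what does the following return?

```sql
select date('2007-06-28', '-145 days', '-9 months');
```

2006-05-03

Applying '-145 days' to 2007-06-28: counting 145 days back gives 2007-02-03.
Adding -9 months to 2007-02-03 gives 2006-05-03.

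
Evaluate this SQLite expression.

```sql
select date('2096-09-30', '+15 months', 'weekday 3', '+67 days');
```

2098-03-09

Adding +15 months to 2096-09-30 gives 2097-12-30.
`weekday 3` advances to the next Wednesday; 2097-12-30 is a Monday, so it moves forward to 2098-01-01.
Applying '+67 days' to 2098-01-01: counting 67 days forward gives 2098-03-09.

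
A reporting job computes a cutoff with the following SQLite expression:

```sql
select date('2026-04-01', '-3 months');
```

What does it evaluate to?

Adding -3 months to 2026-04-01 gives 2026-01-01.

2026-01-01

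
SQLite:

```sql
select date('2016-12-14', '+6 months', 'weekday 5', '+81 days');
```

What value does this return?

Adding +6 months to 2016-12-14 gives 2017-06-14.
`weekday 5` advances to the next Friday; 2017-06-14 is a Wednesday, so it moves forward to 2017-06-16.
Applying '+81 days' to 2017-06-16: counting 81 days forward gives 2017-09-05.

2017-09-05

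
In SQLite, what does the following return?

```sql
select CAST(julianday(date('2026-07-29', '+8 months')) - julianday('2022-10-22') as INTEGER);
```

1619

Adding +8 months to 2026-07-29 gives 2027-03-29.
9 days remain in October 2022 after the 22nd (31 − 22).
Full months from November 2022 through February 2027 contribute their day counts.
Then 29 days into March 2027.
Total: 9 + 30 + 31 + 31 + 28 + 31 + 30 + 31 + 30 + 31 + 31 + 30 + 31 + 30 + 31 + 31 + 29 + 31 + 30 + 31 + 30 + 31 + 31 + 30 + 31 + 30 + 31 + 31 + 28 + 31 + 30 + 31 + 30 + 31 + 31 + 30 + 31 + 30 + 31 + 31 + 28 + 31 + 30 + 31 + 30 + 31 + 31 + 30 + 31 + 30 + 31 + 31 + 28 + 29 = 1619.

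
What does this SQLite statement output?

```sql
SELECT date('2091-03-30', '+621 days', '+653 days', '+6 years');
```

2100-09-24

Applying '+621 days' to 2091-03-30: counting 621 days forward gives 2092-12-10.
Applying '+653 days' to 2092-12-10: counting 653 days forward gives 2094-09-24.
Adding +6 years to 2094-09-24 gives 2100-09-24.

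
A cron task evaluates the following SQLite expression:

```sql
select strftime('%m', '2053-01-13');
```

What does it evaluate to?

`%m` extracts the 2-digit month (01-12): 01.

01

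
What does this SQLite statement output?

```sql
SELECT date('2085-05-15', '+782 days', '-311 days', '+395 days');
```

2087-09-28

Applying '+782 days' to 2085-05-15: counting 782 days forward gives 2087-07-06.
Applying '-311 days' to 2087-07-06: counting 311 days back gives 2086-08-29.
Applying '+395 days' to 2086-08-29: counting 395 days forward gives 2087-09-28.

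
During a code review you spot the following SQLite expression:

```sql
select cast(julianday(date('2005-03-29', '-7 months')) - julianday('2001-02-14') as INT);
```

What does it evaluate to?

1292

Adding -7 months to 2005-03-29 gives 2004-08-29.
14 days remain in February 2001 after the 14th (28 − 14).
Full months from March 2001 through July 2004 contribute their day counts.
Then 29 days into August 2004.
Total: 14 + 31 + 30 + 31 + 30 + 31 + 31 + 30 + 31 + 30 + 31 + 31 + 28 + 31 + 30 + 31 + 30 + 31 + 31 + 30 + 31 + 30 + 31 + 31 + 28 + 31 + 30 + 31 + 30 + 31 + 31 + 30 + 31 + 30 + 31 + 31 + 29 + 31 + 30 + 31 + 30 + 31 + 29 = 1292.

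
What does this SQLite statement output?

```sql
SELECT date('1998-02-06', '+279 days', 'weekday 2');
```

1998-11-17

Applying '+279 days' to 1998-02-06: counting 279 days forward gives 1998-11-12.
`weekday 2` advances to the next Tuesday; 1998-11-12 is a Thursday, so it moves forward to 1998-11-17.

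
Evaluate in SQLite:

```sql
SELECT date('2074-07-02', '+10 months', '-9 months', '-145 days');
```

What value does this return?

2074-03-10

Adding +10 months to 2074-07-02 gives 2075-05-02.
Adding -9 months to 2075-05-02 gives 2074-08-02.
Applying '-145 days' to 2074-08-02: counting 145 days back gives 2074-03-10.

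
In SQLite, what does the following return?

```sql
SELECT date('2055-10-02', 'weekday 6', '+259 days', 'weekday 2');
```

`weekday 6` advances to the next Saturday; 2055-10-02 is already a Saturday, so it stays at 2055-10-02.
Applying '+259 days' to 2055-10-02: counting 259 days forward gives 2056-06-17.
`weekday 2` advances to the next Tuesday; 2056-06-17 is a Saturday, so it moves forward to 2056-06-20.

2056-06-20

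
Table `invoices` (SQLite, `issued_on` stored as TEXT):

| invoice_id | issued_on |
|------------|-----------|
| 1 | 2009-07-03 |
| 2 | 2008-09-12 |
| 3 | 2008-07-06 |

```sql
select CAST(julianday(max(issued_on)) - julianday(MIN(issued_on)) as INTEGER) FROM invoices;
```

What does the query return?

362

MIN = 2008-07-06, MAX = 2009-07-03.
25 days remain in July 2008 after the 6th (31 − 6).
Full months from August 2008 through June 2009 contribute their day counts.
Then 3 days into July 2009.
Total: 25 + 31 + 30 + 31 + 30 + 31 + 31 + 28 + 31 + 30 + 31 + 30 + 3 = 362.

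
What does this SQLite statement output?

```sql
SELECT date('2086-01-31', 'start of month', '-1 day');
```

2085-12-31

`start of month` rewinds 2086-01-31 to 2086-01-01.
Going back 1 day from 2086-01-01 reaches 2085-12-31 (last day of December, 31 days).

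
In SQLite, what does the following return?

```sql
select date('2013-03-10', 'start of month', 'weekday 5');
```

2013-03-01

`start of month` rewinds 2013-03-10 to 2013-03-01.
`weekday 5` advances to the next Friday; 2013-03-01 is already a Friday, so it stays at 2013-03-01.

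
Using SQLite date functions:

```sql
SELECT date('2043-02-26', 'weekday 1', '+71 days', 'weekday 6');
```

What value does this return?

`weekday 1` advances to the next Monday; 2043-02-26 is a Thursday, so it moves forward to 2043-03-02.
Applying '+71 days' to 2043-03-02: counting 71 days forward gives 2043-05-12.
`weekday 6` advances to the next Saturday; 2043-05-12 is a Tuesday, so it moves forward to 2043-05-16.

2043-05-16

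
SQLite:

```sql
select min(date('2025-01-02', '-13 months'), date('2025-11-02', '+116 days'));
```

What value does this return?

date('2025-01-02', '-13 months') → 2023-12-02.
date('2025-11-02', '+116 days') → 2026-02-26.
Earlier of the two is 2023-12-02.

2023-12-02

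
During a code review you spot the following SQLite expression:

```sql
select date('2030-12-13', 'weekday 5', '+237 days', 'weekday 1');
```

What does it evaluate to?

2031-08-11

`weekday 5` advances to the next Friday; 2030-12-13 is already a Friday, so it stays at 2030-12-13.
Applying '+237 days' to 2030-12-13: counting 237 days forward gives 2031-08-07.
`weekday 1` advances to the next Monday; 2031-08-07 is a Thursday, so it moves forward to 2031-08-11.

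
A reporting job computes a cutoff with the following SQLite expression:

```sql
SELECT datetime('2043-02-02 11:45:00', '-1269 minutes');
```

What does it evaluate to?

2043-02-01 14:36:00

1269 minutes = 21h 9m; -1269 minutes from 2043-02-02 11:45:00 is 2043-02-01 14:36:00 (crosses midnight).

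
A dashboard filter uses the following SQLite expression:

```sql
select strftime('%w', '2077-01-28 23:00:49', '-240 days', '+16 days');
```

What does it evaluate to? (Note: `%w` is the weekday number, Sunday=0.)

First apply '-240 days', '+16 days': 2077-01-28 23:00:49 → 2076-06-18 23:00:49.
2076-06-18 is a Thursday; with Sunday=0 that is 4.

4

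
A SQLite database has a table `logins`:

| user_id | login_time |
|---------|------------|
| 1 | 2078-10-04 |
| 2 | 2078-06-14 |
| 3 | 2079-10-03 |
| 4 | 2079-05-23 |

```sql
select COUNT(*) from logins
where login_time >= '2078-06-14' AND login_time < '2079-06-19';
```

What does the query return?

Rows in [2078-06-14, 2079-06-19): 2078-10-04, 2078-06-14, 2079-05-23 → 3 rows.

3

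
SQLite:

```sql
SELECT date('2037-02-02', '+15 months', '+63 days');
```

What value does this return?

2038-07-04

Adding +15 months to 2037-02-02 gives 2038-05-02.
Applying '+63 days' to 2038-05-02: counting 63 days forward gives 2038-07-04.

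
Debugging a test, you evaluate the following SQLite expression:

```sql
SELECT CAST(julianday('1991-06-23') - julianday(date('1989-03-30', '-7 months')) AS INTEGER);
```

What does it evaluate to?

1027

Adding -7 months to 1989-03-30 gives 1988-08-30.
1 day remains in August 1988 after the 30th (31 − 30).
Full months from September 1988 through May 1991 contribute their day counts.
Then 23 days into June 1991.
Total: 1 + 30 + 31 + 30 + 31 + 31 + 28 + 31 + 30 + 31 + 30 + 31 + 31 + 30 + 31 + 30 + 31 + 31 + 28 + 31 + 30 + 31 + 30 + 31 + 31 + 30 + 31 + 30 + 31 + 31 + 28 + 31 + 30 + 31 + 23 = 1027.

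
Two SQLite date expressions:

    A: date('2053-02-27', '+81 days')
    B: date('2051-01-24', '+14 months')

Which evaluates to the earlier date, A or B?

B

A = 2053-05-19.
B = 2052-03-24.
B is earlier.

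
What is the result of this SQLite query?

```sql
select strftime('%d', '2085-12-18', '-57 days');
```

First apply '-57 days': 2085-12-18 → 2085-10-22.
`%d` extracts the 2-digit day of month: 22.

22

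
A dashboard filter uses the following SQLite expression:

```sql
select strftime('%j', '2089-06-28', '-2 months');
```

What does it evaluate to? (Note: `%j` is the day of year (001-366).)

118

First apply '-2 months': 2089-06-28 → 2089-04-28.
Day-of-year for 2089-04-28: days since 2089-01-01 inclusive = 118, zero-padded to 118.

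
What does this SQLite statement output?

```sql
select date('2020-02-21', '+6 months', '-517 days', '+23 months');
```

Adding +6 months to 2020-02-21 gives 2020-08-21.
Applying '-517 days' to 2020-08-21: counting 517 days back gives 2019-03-23.
Adding +23 months to 2019-03-23 gives 2021-02-23.

2021-02-23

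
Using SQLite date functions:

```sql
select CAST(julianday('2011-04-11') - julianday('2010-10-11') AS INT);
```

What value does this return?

20 days remain in October 2010 after the 11th (31 − 11).
November 2010: 30 days.
December 2010: 31 days.
January 2011: 31 days.
February 2011: 28 days.
March 2011: 31 days.
Then 11 days into April 2011.
Total: 20 + 30 + 31 + 31 + 28 + 31 + 11 = 182.

182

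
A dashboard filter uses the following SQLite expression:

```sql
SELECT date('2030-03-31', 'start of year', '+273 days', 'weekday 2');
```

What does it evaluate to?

2030-10-01

`start of year` rewinds 2030-03-31 to 2030-01-01.
Applying '+273 days' to 2030-01-01: counting 273 days forward gives 2030-10-01.
`weekday 2` advances to the next Tuesday; 2030-10-01 is already a Tuesday, so it stays at 2030-10-01.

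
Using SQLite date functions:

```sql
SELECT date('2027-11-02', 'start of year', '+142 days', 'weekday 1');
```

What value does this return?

`start of year` rewinds 2027-11-02 to 2027-01-01.
Applying '+142 days' to 2027-01-01: counting 142 days forward gives 2027-05-23.
`weekday 1` advances to the next Monday; 2027-05-23 is a Sunday, so it moves forward to 2027-05-24.

2027-05-24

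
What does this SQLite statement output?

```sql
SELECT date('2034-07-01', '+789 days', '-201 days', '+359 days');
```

Applying '+789 days' to 2034-07-01: counting 789 days forward gives 2036-08-28.
Applying '-201 days' to 2036-08-28: counting 201 days back gives 2036-02-09.
Applying '+359 days' to 2036-02-09: counting 359 days forward gives 2037-02-02.

2037-02-02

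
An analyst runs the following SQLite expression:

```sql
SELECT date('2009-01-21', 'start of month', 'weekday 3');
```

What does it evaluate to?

2009-01-07

`start of month` rewinds 2009-01-21 to 2009-01-01.
`weekday 3` advances to the next Wednesday; 2009-01-01 is a Thursday, so it moves forward to 2009-01-07.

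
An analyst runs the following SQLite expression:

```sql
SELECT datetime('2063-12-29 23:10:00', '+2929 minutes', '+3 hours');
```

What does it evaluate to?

2064-01-01 02:59:00

2929 minutes = 48h 49m; +2929 minutes from 2063-12-29 23:10:00 is 2063-12-31 23:59:00 (crosses midnight).
+3 hours from 2063-12-31 23:59:00 is 2064-01-01 02:59:00 (crosses midnight).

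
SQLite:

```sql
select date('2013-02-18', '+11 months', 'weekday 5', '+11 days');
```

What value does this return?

2014-02-04

Adding +11 months to 2013-02-18 gives 2014-01-18.
`weekday 5` advances to the next Friday; 2014-01-18 is a Saturday, so it moves forward to 2014-01-24.
January 2014 has 31 days; 7 remain after the 24th, so 8 days reach 2014-02-01.
Advancing 3 more days within February lands on 2014-02-04.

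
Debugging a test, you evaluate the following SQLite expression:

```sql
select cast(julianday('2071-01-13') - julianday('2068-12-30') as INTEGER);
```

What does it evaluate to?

744

1 day remains in December 2068 after the 30th (31 − 30).
Full months from January 2069 through December 2070 contribute their day counts.
Then 13 days into January 2071.
Total: 1 + 31 + 28 + 31 + 30 + 31 + 30 + 31 + 31 + 30 + 31 + 30 + 31 + 31 + 28 + 31 + 30 + 31 + 30 + 31 + 31 + 30 + 31 + 30 + 31 + 13 = 744.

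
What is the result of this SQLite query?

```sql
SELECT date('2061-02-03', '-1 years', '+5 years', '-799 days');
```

Adding -1 year to 2061-02-03 gives 2060-02-03.
Adding +5 years to 2060-02-03 gives 2065-02-03.
Applying '-799 days' to 2065-02-03: counting 799 days back gives 2062-11-27.

2062-11-27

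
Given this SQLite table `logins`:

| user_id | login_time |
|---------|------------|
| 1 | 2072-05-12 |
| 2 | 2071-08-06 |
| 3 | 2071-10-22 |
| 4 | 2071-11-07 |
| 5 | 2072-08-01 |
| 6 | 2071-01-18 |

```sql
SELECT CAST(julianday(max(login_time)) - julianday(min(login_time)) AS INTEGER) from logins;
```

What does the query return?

MIN = 2071-01-18, MAX = 2072-08-01.
13 days remain in January 2071 after the 18th (31 − 18).
Full months from February 2071 through July 2072 contribute their day counts.
Then 1 day into August 2072.
Total: 13 + 28 + 31 + 30 + 31 + 30 + 31 + 31 + 30 + 31 + 30 + 31 + 31 + 29 + 31 + 30 + 31 + 30 + 31 + 1 = 561.

561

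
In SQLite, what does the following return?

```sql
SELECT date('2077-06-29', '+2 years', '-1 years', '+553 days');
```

2080-01-03

Adding +2 years to 2077-06-29 gives 2079-06-29.
Adding -1 year to 2079-06-29 gives 2078-06-29.
Applying '+553 days' to 2078-06-29: counting 553 days forward gives 2080-01-03.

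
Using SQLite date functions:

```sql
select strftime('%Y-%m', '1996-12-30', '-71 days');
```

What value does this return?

First apply '-71 days': 1996-12-30 → 1996-10-20.
`%Y-%m` extracts the year-month: 1996-10.

1996-10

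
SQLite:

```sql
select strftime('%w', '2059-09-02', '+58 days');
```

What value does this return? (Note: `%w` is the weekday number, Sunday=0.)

First apply '+58 days': 2059-09-02 → 2059-10-30.
2059-10-30 is a Thursday; with Sunday=0 that is 4.

4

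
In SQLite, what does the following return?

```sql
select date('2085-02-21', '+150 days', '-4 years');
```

Applying '+150 days' to 2085-02-21: counting 150 days forward gives 2085-07-21.
Adding -4 years to 2085-07-21 gives 2081-07-21.

2081-07-21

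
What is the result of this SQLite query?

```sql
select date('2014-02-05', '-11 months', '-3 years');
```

2010-03-05

Adding -11 months to 2014-02-05 gives 2013-03-05.
Adding -3 years to 2013-03-05 gives 2010-03-05.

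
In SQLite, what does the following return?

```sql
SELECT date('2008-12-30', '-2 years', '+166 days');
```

2007-06-14

Adding -2 years to 2008-12-30 gives 2006-12-30.
Applying '+166 days' to 2006-12-30: counting 166 days forward gives 2007-06-14.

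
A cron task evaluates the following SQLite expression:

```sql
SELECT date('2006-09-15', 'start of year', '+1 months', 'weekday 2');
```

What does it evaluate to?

2006-02-07

`start of year` rewinds 2006-09-15 to 2006-01-01.
Adding +1 month to 2006-01-01 gives 2006-02-01.
`weekday 2` advances to the next Tuesday; 2006-02-01 is a Wednesday, so it moves forward to 2006-02-07.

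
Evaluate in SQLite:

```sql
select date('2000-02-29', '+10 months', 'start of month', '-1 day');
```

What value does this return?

2000-11-30

Adding +10 months to 2000-02-29 gives 2000-12-29.
`start of month` rewinds 2000-12-29 to 2000-12-01.
Going back 1 day from 2000-12-01 reaches 2000-11-30 (last day of November, 30 days).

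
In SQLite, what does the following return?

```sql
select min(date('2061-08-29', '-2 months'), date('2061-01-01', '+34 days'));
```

date('2061-08-29', '-2 months') → 2061-06-29.
date('2061-01-01', '+34 days') → 2061-02-04.
Earlier of the two is 2061-02-04.

2061-02-04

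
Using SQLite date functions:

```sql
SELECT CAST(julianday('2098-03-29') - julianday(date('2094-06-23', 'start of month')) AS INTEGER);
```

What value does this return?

`start of month` rewinds 2094-06-23 to 2094-06-01.
29 days remain in June 2094 after the 1st (30 − 1).
Full months from July 2094 through February 2098 contribute their day counts.
Then 29 days into March 2098.
Total: 29 + 31 + 31 + 30 + 31 + 30 + 31 + 31 + 28 + 31 + 30 + 31 + 30 + 31 + 31 + 30 + 31 + 30 + 31 + 31 + 29 + 31 + 30 + 31 + 30 + 31 + 31 + 30 + 31 + 30 + 31 + 31 + 28 + 31 + 30 + 31 + 30 + 31 + 31 + 30 + 31 + 30 + 31 + 31 + 28 + 29 = 1397.

1397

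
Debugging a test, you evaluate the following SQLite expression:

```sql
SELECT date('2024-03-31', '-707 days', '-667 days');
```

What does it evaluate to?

Applying '-707 days' to 2024-03-31: counting 707 days back gives 2022-04-24.
Applying '-667 days' to 2022-04-24: counting 667 days back gives 2020-06-26.

2020-06-26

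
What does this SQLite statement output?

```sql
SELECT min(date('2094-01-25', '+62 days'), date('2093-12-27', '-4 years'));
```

date('2094-01-25', '+62 days') → 2094-03-28.
date('2093-12-27', '-4 years') → 2089-12-27.
Earlier of the two is 2089-12-27.

2089-12-27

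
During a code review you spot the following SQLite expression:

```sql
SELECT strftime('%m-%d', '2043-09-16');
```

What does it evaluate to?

09-16

`%m-%d` extracts the month-day: 09-16.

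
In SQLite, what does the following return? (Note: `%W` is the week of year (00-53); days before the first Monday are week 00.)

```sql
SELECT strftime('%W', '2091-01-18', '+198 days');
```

First apply '+198 days': 2091-01-18 → 2091-08-04.
2091-08-04 is a Saturday. SQLite's %W counts Mondays since the year started; the result is 31.

31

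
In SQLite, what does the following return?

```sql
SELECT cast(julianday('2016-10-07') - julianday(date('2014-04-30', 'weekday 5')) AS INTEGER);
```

`weekday 5` advances to the next Friday; 2014-04-30 is a Wednesday, so it moves forward to 2014-05-02.
29 days remain in May 2014 after the 2nd (31 − 2).
Full months from June 2014 through September 2016 contribute their day counts.
Then 7 days into October 2016.
Total: 29 + 30 + 31 + 31 + 30 + 31 + 30 + 31 + 31 + 28 + 31 + 30 + 31 + 30 + 31 + 31 + 30 + 31 + 30 + 31 + 31 + 29 + 31 + 30 + 31 + 30 + 31 + 31 + 30 + 7 = 889.

889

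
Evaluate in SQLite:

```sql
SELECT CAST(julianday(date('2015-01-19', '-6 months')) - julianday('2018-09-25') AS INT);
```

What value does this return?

-1529

Adding -6 months to 2015-01-19 gives 2014-07-19.
12 days remain in July 2014 after the 19th (31 − 19).
Full months from August 2014 through August 2018 contribute their day counts.
Then 25 days into September 2018.
Total: 12 + 31 + 30 + 31 + 30 + 31 + 31 + 28 + 31 + 30 + 31 + 30 + 31 + 31 + 30 + 31 + 30 + 31 + 31 + 29 + 31 + 30 + 31 + 30 + 31 + 31 + 30 + 31 + 30 + 31 + 31 + 28 + 31 + 30 + 31 + 30 + 31 + 31 + 30 + 31 + 30 + 31 + 31 + 28 + 31 + 30 + 31 + 30 + 31 + 31 + 25 = 1529.
The subtraction is earlier − later, so the result is −1529 → -1529.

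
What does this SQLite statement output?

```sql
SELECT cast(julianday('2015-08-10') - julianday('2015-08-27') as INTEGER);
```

-17

Both dates are in August 2015: 27 − 10 = 17.
The subtraction is earlier − later, so the result is −17 → -17.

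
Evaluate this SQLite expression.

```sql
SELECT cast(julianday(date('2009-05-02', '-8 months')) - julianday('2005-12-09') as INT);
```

Adding -8 months to 2009-05-02 gives 2008-09-02.
22 days remain in December 2005 after the 9th (31 − 9).
Full months from January 2006 through August 2008 contribute their day counts.
Then 2 days into September 2008.
Total: 22 + 31 + 28 + 31 + 30 + 31 + 30 + 31 + 31 + 30 + 31 + 30 + 31 + 31 + 28 + 31 + 30 + 31 + 30 + 31 + 31 + 30 + 31 + 30 + 31 + 31 + 29 + 31 + 30 + 31 + 30 + 31 + 31 + 2 = 998.

998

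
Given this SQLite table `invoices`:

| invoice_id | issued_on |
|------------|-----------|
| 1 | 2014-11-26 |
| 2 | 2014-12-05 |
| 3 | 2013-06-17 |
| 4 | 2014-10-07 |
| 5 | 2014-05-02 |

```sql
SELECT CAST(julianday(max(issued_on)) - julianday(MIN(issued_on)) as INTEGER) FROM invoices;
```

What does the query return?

536

MIN = 2013-06-17, MAX = 2014-12-05.
13 days remain in June 2013 after the 17th (30 − 17).
Full months from July 2013 through November 2014 contribute their day counts.
Then 5 days into December 2014.
Total: 13 + 31 + 31 + 30 + 31 + 30 + 31 + 31 + 28 + 31 + 30 + 31 + 30 + 31 + 31 + 30 + 31 + 30 + 5 = 536.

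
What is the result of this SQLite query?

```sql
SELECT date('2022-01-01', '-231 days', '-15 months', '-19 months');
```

Applying '-231 days' to 2022-01-01: counting 231 days back gives 2021-05-15.
Adding -15 months to 2021-05-15 gives 2020-02-15.
Adding -19 months to 2020-02-15 gives 2018-07-15.

2018-07-15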